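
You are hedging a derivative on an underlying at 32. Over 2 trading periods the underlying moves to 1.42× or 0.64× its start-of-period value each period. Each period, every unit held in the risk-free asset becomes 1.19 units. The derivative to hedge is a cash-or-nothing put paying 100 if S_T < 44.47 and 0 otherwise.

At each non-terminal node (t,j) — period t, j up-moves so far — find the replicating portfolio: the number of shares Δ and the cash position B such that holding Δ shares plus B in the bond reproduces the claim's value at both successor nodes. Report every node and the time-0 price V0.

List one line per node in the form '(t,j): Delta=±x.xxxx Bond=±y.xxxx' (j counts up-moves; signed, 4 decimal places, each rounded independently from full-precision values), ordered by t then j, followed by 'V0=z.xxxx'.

The replicating-portfolio and risk-neutral prices coincide; use p* = (1.19−0.64)/(1.42−0.64) = 0.7051 for the latter.
At expiry t=2: V(2,0)=100.0000, V(2,1)=100.0000, V(2,2)=0.0000
  t=1,j=0: stock 20.4800 → up 29.0816 (V=100.0000), down 13.1072 (V=100.0000). Price 84.0336; hedge Δ=0.0000, bond B=84.0336.
  t=1,j=1: stock 45.4400 → up 64.5248 (V=0.0000), down 29.0816 (V=100.0000). Price 24.7791; hedge Δ=-2.8214, bond B=152.9843.
  t=0,j=0: stock 32.0000 → up 45.4400 (V=24.7791), down 20.4800 (V=84.0336). Price 35.5056; hedge Δ=-2.3740, bond B=111.4728.
The time-0 hedge costs 35.5056, which is the no-arbitrage price.

(0,0): Delta=-2.3740 Bond=111.4728
(1,0): Delta=0.0000 Bond=84.0336
(1,1): Delta=-2.8214 Bond=152.9843
V0=35.5056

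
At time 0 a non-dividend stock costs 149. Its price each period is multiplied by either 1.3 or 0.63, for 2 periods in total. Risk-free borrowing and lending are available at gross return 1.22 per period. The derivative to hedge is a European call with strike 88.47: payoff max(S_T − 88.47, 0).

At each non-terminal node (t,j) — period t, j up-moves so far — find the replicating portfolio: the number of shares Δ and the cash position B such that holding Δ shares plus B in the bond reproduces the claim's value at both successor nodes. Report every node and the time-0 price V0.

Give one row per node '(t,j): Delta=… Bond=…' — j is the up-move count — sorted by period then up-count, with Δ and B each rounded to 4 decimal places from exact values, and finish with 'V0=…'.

(0,0): Delta=0.9712 Bond=-54.8740
(1,0): Delta=0.5336 Bond=-25.8667
(1,1): Delta=1.0000 Bond=-72.5164
V0=89.8413

No-arbitrage ⇒ martingale measure with p* = (R−d)/(u−d) = 0.8806.
At expiry t=2: V(2,0)=0.0000, V(2,1)=33.5610, V(2,2)=163.3400
  t=1,j=0: stock 93.8700 → up 122.0310 (V=33.5610), down 59.1381 (V=0.0000). Price 24.2244; hedge Δ=0.5336, bond B=-25.8667.
  t=1,j=1: stock 193.7000 → up 251.8100 (V=163.3400), down 122.0310 (V=33.5610). Price 121.1836; hedge Δ=1.0000, bond B=-72.5164.
  t=0,j=0: stock 149.0000 → up 193.7000 (V=121.1836), down 93.8700 (V=24.2244). Price 89.8413; hedge Δ=0.9712, bond B=-54.8740.
Each (Δ,B) replicates both successor values, so the strategy is self-financing and V0 is arbitrage-free.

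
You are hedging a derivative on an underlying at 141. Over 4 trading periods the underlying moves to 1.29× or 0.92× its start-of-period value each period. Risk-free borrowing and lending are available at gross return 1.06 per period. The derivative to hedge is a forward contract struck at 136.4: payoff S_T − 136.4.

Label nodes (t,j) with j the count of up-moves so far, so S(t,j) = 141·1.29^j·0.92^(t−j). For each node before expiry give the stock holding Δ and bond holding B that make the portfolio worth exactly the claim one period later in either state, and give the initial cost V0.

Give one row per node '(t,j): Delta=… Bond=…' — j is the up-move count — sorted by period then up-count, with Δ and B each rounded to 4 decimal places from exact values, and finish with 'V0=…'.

Since d<R<u, set p* = (R−d)/(u−d) = 0.3784; price each node as the discounted p*-expectation of its children.
At expiry t=4: V(4,0)=-35.3886, V(4,1)=5.2356, V(4,2)=62.1977, V(4,3)=142.0685, V(4,4)=254.0613
Node (3,0) S=109.7950: V=(p*·5.2356+(1−p*)·-35.3886)/1.06=-18.8842; Δ=(5.2356−-35.3886)/(141.6356−101.0114)=1.0000; B=V−Δ·S=-128.6792
Node (3,1) S=153.9517: V=(p*·62.1977+(1−p*)·5.2356)/1.06=25.2725; Δ=(62.1977−5.2356)/(198.5977−141.6356)=1.0000; B=V−Δ·S=-128.6792
Node (3,2) S=215.8671: V=(p*·142.0685+(1−p*)·62.1977)/1.06=87.1878; Δ=(142.0685−62.1977)/(278.4685−198.5977)=1.0000; B=V−Δ·S=-128.6792
Node (3,3) S=302.6831: V=(p*·254.0613+(1−p*)·142.0685)/1.06=174.0039; Δ=(254.0613−142.0685)/(390.4613−278.4685)=1.0000; B=V−Δ·S=-128.6792
Node (2,0) S=119.3424: V=(p*·25.2725+(1−p*)·-18.8842)/1.06=-2.0531; Δ=(25.2725−-18.8842)/(153.9517−109.7950)=1.0000; B=V−Δ·S=-121.3955
Node (2,1) S=167.3388: V=(p*·87.1878+(1−p*)·25.2725)/1.06=45.9433; Δ=(87.1878−25.2725)/(215.8671−153.9517)=1.0000; B=V−Δ·S=-121.3955
Node (2,2) S=234.6381: V=(p*·174.0039+(1−p*)·87.1878)/1.06=113.2426; Δ=(174.0039−87.1878)/(302.6831−215.8671)=1.0000; B=V−Δ·S=-121.3955
Node (1,0) S=129.7200: V=(p*·45.9433+(1−p*)·-2.0531)/1.06=15.1959; Δ=(45.9433−-2.0531)/(167.3388−119.3424)=1.0000; B=V−Δ·S=-114.5241
Node (1,1) S=181.8900: V=(p*·113.2426+(1−p*)·45.9433)/1.06=67.3659; Δ=(113.2426−45.9433)/(234.6381−167.3388)=1.0000; B=V−Δ·S=-114.5241
Node (0,0) S=141.0000: V=(p*·67.3659+(1−p*)·15.1959)/1.06=32.9584; Δ=(67.3659−15.1959)/(181.8900−129.7200)=1.0000; B=V−Δ·S=-108.0416
The time-0 hedge costs 32.9584, which is the no-arbitrage price.

(0,0): Delta=1.0000 Bond=-108.0416
(1,0): Delta=1.0000 Bond=-114.5241
(1,1): Delta=1.0000 Bond=-114.5241
(2,0): Delta=1.0000 Bond=-121.3955
(2,1): Delta=1.0000 Bond=-121.3955
(2,2): Delta=1.0000 Bond=-121.3955
(3,0): Delta=1.0000 Bond=-128.6792
(3,1): Delta=1.0000 Bond=-128.6792
(3,2): Delta=1.0000 Bond=-128.6792
(3,3): Delta=1.0000 Bond=-128.6792
V0=32.9584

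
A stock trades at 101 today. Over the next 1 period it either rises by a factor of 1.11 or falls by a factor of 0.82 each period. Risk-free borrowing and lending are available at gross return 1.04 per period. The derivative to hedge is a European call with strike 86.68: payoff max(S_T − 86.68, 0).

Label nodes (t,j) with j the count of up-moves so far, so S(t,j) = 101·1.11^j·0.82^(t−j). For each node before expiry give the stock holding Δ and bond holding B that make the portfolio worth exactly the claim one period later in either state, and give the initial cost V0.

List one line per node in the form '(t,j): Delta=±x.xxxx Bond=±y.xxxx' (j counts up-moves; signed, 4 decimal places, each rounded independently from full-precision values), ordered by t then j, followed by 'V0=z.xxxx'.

Under the risk-neutral measure, an up-move has probability p* = (R−d)/(u−d) = 0.7586 and values discount at R = 1.04.
At expiry t=1: V(1,0)=0.0000, V(1,1)=25.4300
  t=0,j=0: stock 101.0000 → up 112.1100 (V=25.4300), down 82.8200 (V=0.0000). Price 18.5497; hedge Δ=0.8682, bond B=-69.1399.
Root portfolio cost Δ·101+B reproduces V0=18.5497.

(0,0): Delta=0.8682 Bond=-69.1399
V0=18.5497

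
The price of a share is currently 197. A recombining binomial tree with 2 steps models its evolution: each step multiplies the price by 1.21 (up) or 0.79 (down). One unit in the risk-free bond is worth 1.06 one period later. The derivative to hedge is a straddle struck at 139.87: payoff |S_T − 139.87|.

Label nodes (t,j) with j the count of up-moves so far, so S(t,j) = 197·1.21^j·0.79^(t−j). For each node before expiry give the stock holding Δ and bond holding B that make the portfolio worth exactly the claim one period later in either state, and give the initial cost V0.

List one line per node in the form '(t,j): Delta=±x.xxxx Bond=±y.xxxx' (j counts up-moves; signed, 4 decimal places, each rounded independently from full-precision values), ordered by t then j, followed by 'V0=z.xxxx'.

The replicating-portfolio and risk-neutral prices coincide; use p* = (1.06−0.79)/(1.21−0.79) = 0.6429 for the latter.
Terminal values V(2,·): V(2,0)=16.9223, V(2,1)=48.4423, V(2,2)=148.5577
Node (1,0) S=155.6300: V=(p*·48.4423+(1−p*)·16.9223)/1.06=35.0803; Δ=(48.4423−16.9223)/(188.3123−122.9477)=0.4822; B=V−Δ·S=-39.9673
Node (1,1) S=238.3700: V=(p*·148.5577+(1−p*)·48.4423)/1.06=106.4172; Δ=(148.5577−48.4423)/(288.4277−188.3123)=1.0000; B=V−Δ·S=-131.9528
Node (0,0) S=197.0000: V=(p*·106.4172+(1−p*)·35.0803)/1.06=76.3582; Δ=(106.4172−35.0803)/(238.3700−155.6300)=0.8622; B=V−Δ·S=-93.4914
Self-financing check: at every node Δ·S+B equals the discounted successor values.

(0,0): Delta=0.8622 Bond=-93.4914
(1,0): Delta=0.4822 Bond=-39.9673
(1,1): Delta=1.0000 Bond=-131.9528
V0=76.3582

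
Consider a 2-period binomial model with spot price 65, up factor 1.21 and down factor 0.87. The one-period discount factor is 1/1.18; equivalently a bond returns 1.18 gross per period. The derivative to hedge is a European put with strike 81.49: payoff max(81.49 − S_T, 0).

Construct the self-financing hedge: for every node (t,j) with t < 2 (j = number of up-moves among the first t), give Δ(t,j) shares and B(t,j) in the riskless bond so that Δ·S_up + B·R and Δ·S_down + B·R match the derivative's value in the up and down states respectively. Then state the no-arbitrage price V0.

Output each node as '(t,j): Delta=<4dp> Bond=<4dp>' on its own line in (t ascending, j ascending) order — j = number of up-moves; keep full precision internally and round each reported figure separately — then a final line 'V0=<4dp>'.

No-arbitrage ⇒ martingale measure with p* = (R−d)/(u−d) = 0.9118.
Terminal payoffs: V(2,0)=32.2915, V(2,1)=13.0645, V(2,2)=0.0000
  t=1,j=0: stock 56.5500 → up 68.4255 (V=13.0645), down 49.1985 (V=32.2915). Price 12.5093; hedge Δ=-1.0000, bond B=69.0593.
  t=1,j=1: stock 78.6500 → up 95.1665 (V=0.0000), down 68.4255 (V=13.0645). Price 0.9769; hedge Δ=-0.4886, bond B=39.4019.
  t=0,j=0: stock 65.0000 → up 78.6500 (V=0.9769), down 56.5500 (V=12.5093). Price 1.6902; hedge Δ=-0.5218, bond B=35.6091.
Check: Δ(0,0)·S0 + B(0,0) = 1.6902 = V0.

(0,0): Delta=-0.5218 Bond=35.6091
(1,0): Delta=-1.0000 Bond=69.0593
(1,1): Delta=-0.4886 Bond=39.4019
V0=1.6902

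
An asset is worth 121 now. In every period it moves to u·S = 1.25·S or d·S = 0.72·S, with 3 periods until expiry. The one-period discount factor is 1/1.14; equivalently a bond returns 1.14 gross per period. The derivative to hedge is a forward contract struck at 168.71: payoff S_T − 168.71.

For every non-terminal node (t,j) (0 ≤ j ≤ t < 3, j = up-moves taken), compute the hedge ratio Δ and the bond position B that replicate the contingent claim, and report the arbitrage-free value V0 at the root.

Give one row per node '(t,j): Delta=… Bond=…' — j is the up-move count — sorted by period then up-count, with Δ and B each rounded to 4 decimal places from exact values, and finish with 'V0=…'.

Risk-neutral probability p* = (R−d)/(u−d) = (1.14−0.72)/(1.25−0.72) = 0.7925.
At expiry t=3: V(3,0)=-123.5470, V(3,1)=-90.3020, V(3,2)=-32.5850, V(3,3)=67.6181
Node (2,0) S=62.7264: V=(p*·-90.3020+(1−p*)·-123.5470)/1.14=-85.2648; Δ=(-90.3020−-123.5470)/(78.4080−45.1630)=1.0000; B=V−Δ·S=-147.9912
Node (2,1) S=108.9000: V=(p*·-32.5850+(1−p*)·-90.3020)/1.14=-39.0912; Δ=(-32.5850−-90.3020)/(136.1250−78.4080)=1.0000; B=V−Δ·S=-147.9912
Node (2,2) S=189.0625: V=(p*·67.6181+(1−p*)·-32.5850)/1.14=41.0713; Δ=(67.6181−-32.5850)/(236.3281−136.1250)=1.0000; B=V−Δ·S=-147.9912
Node (1,0) S=87.1200: V=(p*·-39.0912+(1−p*)·-85.2648)/1.14=-42.6969; Δ=(-39.0912−-85.2648)/(108.9000−62.7264)=1.0000; B=V−Δ·S=-129.8169
Node (1,1) S=151.2500: V=(p*·41.0713+(1−p*)·-39.0912)/1.14=21.4331; Δ=(41.0713−-39.0912)/(189.0625−108.9000)=1.0000; B=V−Δ·S=-129.8169
Node (0,0) S=121.0000: V=(p*·21.4331+(1−p*)·-42.6969)/1.14=7.1256; Δ=(21.4331−-42.6969)/(151.2500−87.1200)=1.0000; B=V−Δ·S=-113.8744
The time-0 hedge costs 7.1256, which is the no-arbitrage price.

(0,0): Delta=1.0000 Bond=-113.8744
(1,0): Delta=1.0000 Bond=-129.8169
(1,1): Delta=1.0000 Bond=-129.8169
(2,0): Delta=1.0000 Bond=-147.9912
(2,1): Delta=1.0000 Bond=-147.9912
(2,2): Delta=1.0000 Bond=-147.9912
V0=7.1256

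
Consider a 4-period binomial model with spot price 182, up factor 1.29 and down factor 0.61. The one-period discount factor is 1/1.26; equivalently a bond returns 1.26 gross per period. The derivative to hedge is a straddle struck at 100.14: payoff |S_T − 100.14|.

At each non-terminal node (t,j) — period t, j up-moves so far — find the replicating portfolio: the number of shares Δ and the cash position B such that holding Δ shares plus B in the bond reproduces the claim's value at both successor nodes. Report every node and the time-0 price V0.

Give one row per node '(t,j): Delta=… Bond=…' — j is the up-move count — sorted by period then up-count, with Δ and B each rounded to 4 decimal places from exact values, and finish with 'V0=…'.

(0,0): Delta=0.9979 Bond=-39.3302
(1,0): Delta=0.9332 Bond=-42.3711
(1,1): Delta=0.9993 Bond=-49.8876
(2,0): Delta=-0.5863 Bond=49.5125
(2,1): Delta=0.9663 Bond=-58.1368
(2,2): Delta=1.0000 Bond=-63.0763
(3,0): Delta=-1.0000 Bond=79.4762
(3,1): Delta=-0.5773 Bond=61.5969
(3,2): Delta=1.0000 Bond=-79.4762
(3,3): Delta=1.0000 Bond=-79.4762
V0=142.2818

Under the risk-neutral measure, an up-move has probability p* = (R−d)/(u−d) = 0.9559 and values discount at R = 1.26.
Terminal values V(4,·): V(4,0)=74.9406, V(4,1)=46.8494, V(4,2)=12.5565, V(4,3)=138.1854, V(4,4)=403.8596
  t=3,j=0: stock 41.3105 → up 53.2906 (V=46.8494), down 25.1994 (V=74.9406). Price 38.1656; hedge Δ=-1.0000, bond B=79.4762.
  t=3,j=1: stock 87.3616 → up 112.6965 (V=12.5565), down 53.2906 (V=46.8494). Price 11.1662; hedge Δ=-0.5773, bond B=61.5969.
  t=3,j=2: stock 184.7484 → up 238.3254 (V=138.1854), down 112.6965 (V=12.5565). Price 105.2722; hedge Δ=1.0000, bond B=-79.4762.
  t=3,j=3: stock 390.6974 → up 503.9996 (V=403.8596), down 238.3254 (V=138.1854). Price 311.2212; hedge Δ=1.0000, bond B=-79.4762.
  t=2,j=0: stock 67.7222 → up 87.3616 (V=11.1662), down 41.3105 (V=38.1656). Price 9.8074; hedge Δ=-0.5863, bond B=49.5125.
  t=2,j=1: stock 143.2158 → up 184.7484 (V=105.2722), down 87.3616 (V=11.1662). Price 80.2543; hedge Δ=0.9663, bond B=-58.1368.
  t=2,j=2: stock 302.8662 → up 390.6974 (V=311.2212), down 184.7484 (V=105.2722). Price 239.7899; hedge Δ=1.0000, bond B=-63.0763.
  t=1,j=0: stock 111.0200 → up 143.2158 (V=80.2543), down 67.7222 (V=9.8074). Price 61.2273; hedge Δ=0.9332, bond B=-42.3711.
  t=1,j=1: stock 234.7800 → up 302.8662 (V=239.7899), down 143.2158 (V=80.2543). Price 184.7234; hedge Δ=0.9993, bond B=-49.8876.
  t=0,j=0: stock 182.0000 → up 234.7800 (V=184.7234), down 111.0200 (V=61.2273). Price 142.2818; hedge Δ=0.9979, bond B=-39.3302.
The time-0 hedge costs 142.2818, which is the no-arbitrage price.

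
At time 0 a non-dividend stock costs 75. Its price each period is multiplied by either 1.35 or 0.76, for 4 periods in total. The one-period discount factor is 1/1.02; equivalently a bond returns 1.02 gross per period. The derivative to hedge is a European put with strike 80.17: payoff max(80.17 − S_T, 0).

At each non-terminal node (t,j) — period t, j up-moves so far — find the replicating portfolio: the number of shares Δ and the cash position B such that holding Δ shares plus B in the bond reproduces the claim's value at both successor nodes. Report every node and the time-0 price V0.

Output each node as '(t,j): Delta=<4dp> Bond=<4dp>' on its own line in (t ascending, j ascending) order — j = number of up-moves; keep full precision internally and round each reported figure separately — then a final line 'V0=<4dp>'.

(0,0): Delta=-0.3847 Bond=44.4318
(1,0): Delta=-0.6666 Bond=61.3857
(1,1): Delta=-0.1834 Bond=24.9299
(2,0): Delta=-1.0000 Bond=77.0569
(2,1): Delta=-0.4284 Bond=44.2813
(2,2): Delta=-0.0083 Bond=1.4999
(3,0): Delta=-1.0000 Bond=78.5980
(3,1): Delta=-1.0000 Bond=78.5980
(3,2): Delta=-0.0199 Bond=2.7352
(3,3): Delta=0.0000 Bond=0.0000
V0=15.5763

Under the risk-neutral measure, an up-move has probability p* = (R−d)/(u−d) = 0.4407 and values discount at R = 1.02.
Terminal values V(4,·): V(4,0)=55.1484, V(4,1)=35.7237, V(4,2)=1.2193, V(4,3)=0.0000, V(4,4)=0.0000
Node (3,0) S=32.9232: V=(p*·35.7237+(1−p*)·55.1484)/1.02=45.6748; Δ=(35.7237−55.1484)/(44.4463−25.0216)=-1.0000; B=V−Δ·S=78.5980
Node (3,1) S=58.4820: V=(p*·1.2193+(1−p*)·35.7237)/1.02=20.1160; Δ=(1.2193−35.7237)/(78.9507−44.4463)=-1.0000; B=V−Δ·S=78.5980
Node (3,2) S=103.8825: V=(p*·0.0000+(1−p*)·1.2193)/1.02=0.6686; Δ=(0.0000−1.2193)/(140.2414−78.9507)=-0.0199; B=V−Δ·S=2.7352
Node (3,3) S=184.5281: V=(p*·0.0000+(1−p*)·0.0000)/1.02=0.0000; Δ=(0.0000−0.0000)/(249.1130−140.2414)=0.0000; B=V−Δ·S=0.0000
Node (2,0) S=43.3200: V=(p*·20.1160+(1−p*)·45.6748)/1.02=33.7369; Δ=(20.1160−45.6748)/(58.4820−32.9232)=-1.0000; B=V−Δ·S=77.0569
Node (2,1) S=76.9500: V=(p*·0.6686+(1−p*)·20.1160)/1.02=11.3196; Δ=(0.6686−20.1160)/(103.8825−58.4820)=-0.4284; B=V−Δ·S=44.2813
Node (2,2) S=136.6875: V=(p*·0.0000+(1−p*)·0.6686)/1.02=0.3666; Δ=(0.0000−0.6686)/(184.5281−103.8825)=-0.0083; B=V−Δ·S=1.4999
Node (1,0) S=57.0000: V=(p*·11.3196+(1−p*)·33.7369)/1.02=23.3903; Δ=(11.3196−33.7369)/(76.9500−43.3200)=-0.6666; B=V−Δ·S=61.3857
Node (1,1) S=101.2500: V=(p*·0.3666+(1−p*)·11.3196)/1.02=6.3656; Δ=(0.3666−11.3196)/(136.6875−76.9500)=-0.1834; B=V−Δ·S=24.9299
Node (0,0) S=75.0000: V=(p*·6.3656+(1−p*)·23.3903)/1.02=15.5763; Δ=(6.3656−23.3903)/(101.2500−57.0000)=-0.3847; B=V−Δ·S=44.4318
Check: Δ(0,0)·S0 + B(0,0) = 15.5763 = V0.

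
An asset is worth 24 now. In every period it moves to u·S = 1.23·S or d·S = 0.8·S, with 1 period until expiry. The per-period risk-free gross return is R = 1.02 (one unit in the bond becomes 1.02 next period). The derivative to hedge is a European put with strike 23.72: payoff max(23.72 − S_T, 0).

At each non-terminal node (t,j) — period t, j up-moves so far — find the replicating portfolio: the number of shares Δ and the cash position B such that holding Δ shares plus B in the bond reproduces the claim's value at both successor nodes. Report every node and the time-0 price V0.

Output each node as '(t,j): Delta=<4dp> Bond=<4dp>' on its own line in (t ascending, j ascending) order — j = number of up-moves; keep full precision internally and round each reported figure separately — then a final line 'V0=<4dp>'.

Since d<R<u, set p* = (R−d)/(u−d) = 0.5116; price each node as the discounted p*-expectation of its children.
Terminal payoffs: V(1,0)=4.5200, V(1,1)=0.0000
Node (0,0) S=24.0000: V=(p*·0.0000+(1−p*)·4.5200)/1.02=2.1642; Δ=(0.0000−4.5200)/(29.5200−19.2000)=-0.4380; B=V−Δ·S=12.6758
Self-financing check: at every node Δ·S+B equals the discounted successor values.

(0,0): Delta=-0.4380 Bond=12.6758
V0=2.1642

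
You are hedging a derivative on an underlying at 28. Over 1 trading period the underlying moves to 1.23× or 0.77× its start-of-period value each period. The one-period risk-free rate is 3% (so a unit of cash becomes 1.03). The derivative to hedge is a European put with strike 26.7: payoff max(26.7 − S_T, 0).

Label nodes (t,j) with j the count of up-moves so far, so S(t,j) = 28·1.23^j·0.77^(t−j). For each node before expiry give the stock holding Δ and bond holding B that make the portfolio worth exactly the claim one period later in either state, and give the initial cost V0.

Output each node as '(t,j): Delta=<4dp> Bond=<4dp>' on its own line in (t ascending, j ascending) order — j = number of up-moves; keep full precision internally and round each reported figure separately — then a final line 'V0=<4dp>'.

The replicating-portfolio and risk-neutral prices coincide; use p* = (1.03−0.77)/(1.23−0.77) = 0.5652 for the latter.
Payoff layer (t=1): V(1,0)=5.1400, V(1,1)=0.0000
  t=0,j=0: stock 28.0000 → up 34.4400 (V=0.0000), down 21.5600 (V=5.1400). Price 2.1697; hedge Δ=-0.3991, bond B=13.3436.
Each (Δ,B) replicates both successor values, so the strategy is self-financing and V0 is arbitrage-free.

(0,0): Delta=-0.3991 Bond=13.3436
V0=2.1697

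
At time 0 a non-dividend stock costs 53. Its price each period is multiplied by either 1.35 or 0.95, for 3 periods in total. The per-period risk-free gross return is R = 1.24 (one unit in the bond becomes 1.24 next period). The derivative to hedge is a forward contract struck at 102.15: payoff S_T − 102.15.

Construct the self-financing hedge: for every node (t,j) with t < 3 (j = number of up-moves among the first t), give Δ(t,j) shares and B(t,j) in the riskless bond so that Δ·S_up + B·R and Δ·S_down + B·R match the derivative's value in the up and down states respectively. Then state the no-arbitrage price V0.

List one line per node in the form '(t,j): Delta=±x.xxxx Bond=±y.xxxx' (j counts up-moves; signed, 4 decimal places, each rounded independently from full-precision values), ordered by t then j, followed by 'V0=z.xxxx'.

(0,0): Delta=1.0000 Bond=-53.5764
(1,0): Delta=1.0000 Bond=-66.4347
(1,1): Delta=1.0000 Bond=-66.4347
(2,0): Delta=1.0000 Bond=-82.3790
(2,1): Delta=1.0000 Bond=-82.3790
(2,2): Delta=1.0000 Bond=-82.3790
V0=-0.5764

Since d<R<u, set p* = (R−d)/(u−d) = 0.7250; price each node as the discounted p*-expectation of its children.
Terminal payoffs: V(3,0)=-56.7091, V(3,1)=-37.5761, V(3,2)=-10.3871, V(3,3)=28.2499
(2,0): S=47.8325. Δ = (V_up−V_dn)/(S_up−S_dn) = (-37.5761−-56.7091)/(64.5739−45.4409) = 1.0000. V = [p*·-37.5761 + (1−p*)·-56.7091]/1.24 = -34.5465. B = V − Δ·S = -82.3790.
(2,1): S=67.9725. Δ = (V_up−V_dn)/(S_up−S_dn) = (-10.3871−-37.5761)/(91.7629−64.5739) = 1.0000. V = [p*·-10.3871 + (1−p*)·-37.5761]/1.24 = -14.4065. B = V − Δ·S = -82.3790.
(2,2): S=96.5925. Δ = (V_up−V_dn)/(S_up−S_dn) = (28.2499−-10.3871)/(130.3999−91.7629) = 1.0000. V = [p*·28.2499 + (1−p*)·-10.3871]/1.24 = 14.2135. B = V − Δ·S = -82.3790.
(1,0): S=50.3500. Δ = (V_up−V_dn)/(S_up−S_dn) = (-14.4065−-34.5465)/(67.9725−47.8325) = 1.0000. V = [p*·-14.4065 + (1−p*)·-34.5465]/1.24 = -16.0847. B = V − Δ·S = -66.4347.
(1,1): S=71.5500. Δ = (V_up−V_dn)/(S_up−S_dn) = (14.2135−-14.4065)/(96.5925−67.9725) = 1.0000. V = [p*·14.2135 + (1−p*)·-14.4065]/1.24 = 5.1153. B = V − Δ·S = -66.4347.
(0,0): S=53.0000. Δ = (V_up−V_dn)/(S_up−S_dn) = (5.1153−-16.0847)/(71.5500−50.3500) = 1.0000. V = [p*·5.1153 + (1−p*)·-16.0847]/1.24 = -0.5764. B = V − Δ·S = -53.5764.
Check: Δ(0,0)·S0 + B(0,0) = -0.5764 = V0.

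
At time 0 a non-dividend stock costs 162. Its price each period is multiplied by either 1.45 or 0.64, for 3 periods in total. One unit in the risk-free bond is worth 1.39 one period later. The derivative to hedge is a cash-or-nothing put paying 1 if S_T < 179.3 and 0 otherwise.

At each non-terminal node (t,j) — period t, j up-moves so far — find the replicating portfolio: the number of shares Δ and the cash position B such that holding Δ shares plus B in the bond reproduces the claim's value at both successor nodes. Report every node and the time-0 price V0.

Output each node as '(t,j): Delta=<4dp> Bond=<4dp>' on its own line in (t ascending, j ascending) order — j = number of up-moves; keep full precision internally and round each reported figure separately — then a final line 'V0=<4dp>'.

(0,0): Delta=-0.0005 Bond=0.0935
(1,0): Delta=-0.0079 Bond=0.8962
(1,1): Delta=-0.0003 Bond=0.0686
(2,0): Delta=0.0000 Bond=0.7194
(2,1): Delta=-0.0082 Bond=1.2879
(2,2): Delta=0.0000 Bond=0.0000
V0=0.0058

Risk-neutral probability p* = (R−d)/(u−d) = (1.39−0.64)/(1.45−0.64) = 0.9259.
Terminal values V(3,·): V(3,0)=1.0000, V(3,1)=1.0000, V(3,2)=0.0000, V(3,3)=0.0000
  t=2,j=0: stock 66.3552 → up 96.2150 (V=1.0000), down 42.4673 (V=1.0000). Price 0.7194; hedge Δ=0.0000, bond B=0.7194.
  t=2,j=1: stock 150.3360 → up 217.9872 (V=0.0000), down 96.2150 (V=1.0000). Price 0.0533; hedge Δ=-0.0082, bond B=1.2879.
  t=2,j=2: stock 340.6050 → up 493.8773 (V=0.0000), down 217.9872 (V=0.0000). Price 0.0000; hedge Δ=0.0000, bond B=0.0000.
  t=1,j=0: stock 103.6800 → up 150.3360 (V=0.0533), down 66.3552 (V=0.7194). Price 0.0738; hedge Δ=-0.0079, bond B=0.8962.
  t=1,j=1: stock 234.9000 → up 340.6050 (V=0.0000), down 150.3360 (V=0.0533). Price 0.0028; hedge Δ=-0.0003, bond B=0.0686.
  t=0,j=0: stock 162.0000 → up 234.9000 (V=0.0028), down 103.6800 (V=0.0738). Price 0.0058; hedge Δ=-0.0005, bond B=0.0935.
Each (Δ,B) replicates both successor values, so the strategy is self-financing and V0 is arbitrage-free.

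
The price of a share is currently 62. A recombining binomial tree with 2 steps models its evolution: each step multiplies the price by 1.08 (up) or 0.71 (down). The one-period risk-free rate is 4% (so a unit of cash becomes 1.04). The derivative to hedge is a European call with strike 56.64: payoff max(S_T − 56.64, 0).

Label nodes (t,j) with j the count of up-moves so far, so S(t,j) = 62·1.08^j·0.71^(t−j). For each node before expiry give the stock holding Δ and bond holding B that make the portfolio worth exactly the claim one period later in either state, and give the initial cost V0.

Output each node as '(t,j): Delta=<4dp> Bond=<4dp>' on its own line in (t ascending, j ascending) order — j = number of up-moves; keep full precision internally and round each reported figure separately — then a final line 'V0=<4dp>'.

(0,0): Delta=0.5861 Bond=-24.8062
(1,0): Delta=0.0000 Bond=0.0000
(1,1): Delta=0.6328 Bond=-28.9255
V0=11.5296

The replicating-portfolio and risk-neutral prices coincide; use p* = (1.04−0.71)/(1.08−0.71) = 0.8919 for the latter.
At expiry t=2: V(2,0)=0.0000, V(2,1)=0.0000, V(2,2)=15.6768
Node (1,0) S=44.0200: V=(p*·0.0000+(1−p*)·0.0000)/1.04=0.0000; Δ=(0.0000−0.0000)/(47.5416−31.2542)=0.0000; B=V−Δ·S=0.0000
Node (1,1) S=66.9600: V=(p*·15.6768+(1−p*)·0.0000)/1.04=13.4442; Δ=(15.6768−0.0000)/(72.3168−47.5416)=0.6328; B=V−Δ·S=-28.9255
Node (0,0) S=62.0000: V=(p*·13.4442+(1−p*)·0.0000)/1.04=11.5296; Δ=(13.4442−0.0000)/(66.9600−44.0200)=0.5861; B=V−Δ·S=-24.8062
Root portfolio cost Δ·62+B reproduces V0=11.5296.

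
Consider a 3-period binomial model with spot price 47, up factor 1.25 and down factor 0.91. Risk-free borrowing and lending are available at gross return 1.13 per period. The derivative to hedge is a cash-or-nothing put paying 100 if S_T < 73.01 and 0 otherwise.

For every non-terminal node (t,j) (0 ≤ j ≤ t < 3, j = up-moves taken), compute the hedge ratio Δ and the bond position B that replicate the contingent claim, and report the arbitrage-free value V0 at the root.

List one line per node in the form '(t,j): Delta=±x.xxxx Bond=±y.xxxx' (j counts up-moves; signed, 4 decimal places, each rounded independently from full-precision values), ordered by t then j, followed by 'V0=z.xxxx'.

Under the risk-neutral measure, an up-move has probability p* = (R−d)/(u−d) = 0.6471 and values discount at R = 1.13.
Payoff layer (t=3): V(3,0)=100.0000, V(3,1)=100.0000, V(3,2)=100.0000, V(3,3)=0.0000
  t=2,j=0: stock 38.9207 → up 48.6509 (V=100.0000), down 35.4178 (V=100.0000). Price 88.4956; hedge Δ=0.0000, bond B=88.4956.
  t=2,j=1: stock 53.4625 → up 66.8281 (V=100.0000), down 48.6509 (V=100.0000). Price 88.4956; hedge Δ=0.0000, bond B=88.4956.
  t=2,j=2: stock 73.4375 → up 91.7969 (V=0.0000), down 66.8281 (V=100.0000). Price 31.2337; hedge Δ=-4.0050, bond B=325.3514.
  t=1,j=0: stock 42.7700 → up 53.4625 (V=88.4956), down 38.9207 (V=88.4956). Price 78.3147; hedge Δ=0.0000, bond B=78.3147.
  t=1,j=1: stock 58.7500 → up 73.4375 (V=31.2337), down 53.4625 (V=88.4956). Price 45.5255; hedge Δ=-2.8667, bond B=213.9427.
  t=0,j=0: stock 47.0000 → up 58.7500 (V=45.5255), down 42.7700 (V=78.3147). Price 50.5293; hedge Δ=-2.0519, bond B=146.9681.
Self-financing check: at every node Δ·S+B equals the discounted successor values.

(0,0): Delta=-2.0519 Bond=146.9681
(1,0): Delta=0.0000 Bond=78.3147
(1,1): Delta=-2.8667 Bond=213.9427
(2,0): Delta=0.0000 Bond=88.4956
(2,1): Delta=0.0000 Bond=88.4956
(2,2): Delta=-4.0050 Bond=325.3514
V0=50.5293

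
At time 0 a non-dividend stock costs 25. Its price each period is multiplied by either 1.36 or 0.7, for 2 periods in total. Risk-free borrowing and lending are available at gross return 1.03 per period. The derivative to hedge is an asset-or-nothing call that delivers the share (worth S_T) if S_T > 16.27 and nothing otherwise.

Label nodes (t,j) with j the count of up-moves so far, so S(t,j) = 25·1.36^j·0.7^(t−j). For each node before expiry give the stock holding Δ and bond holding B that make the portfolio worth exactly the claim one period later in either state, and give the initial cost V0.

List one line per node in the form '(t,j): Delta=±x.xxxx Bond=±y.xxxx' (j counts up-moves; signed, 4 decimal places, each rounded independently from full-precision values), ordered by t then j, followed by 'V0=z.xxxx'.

(0,0): Delta=1.3604 Bond=-11.8967
(1,0): Delta=2.0606 Bond=-24.5072
(1,1): Delta=1.0000 Bond=0.0000
V0=22.1133

Risk-neutral probability p* = (R−d)/(u−d) = (1.03−0.7)/(1.36−0.7) = 0.5000.
At expiry t=2: V(2,0)=0.0000, V(2,1)=23.8000, V(2,2)=46.2400
Node (1,0) S=17.5000: V=(p*·23.8000+(1−p*)·0.0000)/1.03=11.5534; Δ=(23.8000−0.0000)/(23.8000−12.2500)=2.0606; B=V−Δ·S=-24.5072
Node (1,1) S=34.0000: V=(p*·46.2400+(1−p*)·23.8000)/1.03=34.0000; Δ=(46.2400−23.8000)/(46.2400−23.8000)=1.0000; B=V−Δ·S=0.0000
Node (0,0) S=25.0000: V=(p*·34.0000+(1−p*)·11.5534)/1.03=22.1133; Δ=(34.0000−11.5534)/(34.0000−17.5000)=1.3604; B=V−Δ·S=-11.8967
Each (Δ,B) replicates both successor values, so the strategy is self-financing and V0 is arbitrage-free.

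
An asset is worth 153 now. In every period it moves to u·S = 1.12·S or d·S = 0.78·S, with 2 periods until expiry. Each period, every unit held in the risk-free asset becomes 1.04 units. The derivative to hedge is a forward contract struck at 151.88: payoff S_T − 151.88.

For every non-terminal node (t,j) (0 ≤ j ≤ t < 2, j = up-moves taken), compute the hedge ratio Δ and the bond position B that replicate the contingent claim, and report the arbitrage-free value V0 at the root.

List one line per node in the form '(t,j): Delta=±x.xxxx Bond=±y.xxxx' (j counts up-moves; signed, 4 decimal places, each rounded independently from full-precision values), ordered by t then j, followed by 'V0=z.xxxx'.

(0,0): Delta=1.0000 Bond=-140.4216
(1,0): Delta=1.0000 Bond=-146.0385
(1,1): Delta=1.0000 Bond=-146.0385
V0=12.5784

The replicating-portfolio and risk-neutral prices coincide; use p* = (1.04−0.78)/(1.12−0.78) = 0.7647 for the latter.
Terminal values V(2,·): V(2,0)=-58.7948, V(2,1)=-18.2192, V(2,2)=40.0432
Node (1,0) S=119.3400: V=(p*·-18.2192+(1−p*)·-58.7948)/1.04=-26.6985; Δ=(-18.2192−-58.7948)/(133.6608−93.0852)=1.0000; B=V−Δ·S=-146.0385
Node (1,1) S=171.3600: V=(p*·40.0432+(1−p*)·-18.2192)/1.04=25.3215; Δ=(40.0432−-18.2192)/(191.9232−133.6608)=1.0000; B=V−Δ·S=-146.0385
Node (0,0) S=153.0000: V=(p*·25.3215+(1−p*)·-26.6985)/1.04=12.5784; Δ=(25.3215−-26.6985)/(171.3600−119.3400)=1.0000; B=V−Δ·S=-140.4216
Root portfolio cost Δ·153+B reproduces V0=12.5784.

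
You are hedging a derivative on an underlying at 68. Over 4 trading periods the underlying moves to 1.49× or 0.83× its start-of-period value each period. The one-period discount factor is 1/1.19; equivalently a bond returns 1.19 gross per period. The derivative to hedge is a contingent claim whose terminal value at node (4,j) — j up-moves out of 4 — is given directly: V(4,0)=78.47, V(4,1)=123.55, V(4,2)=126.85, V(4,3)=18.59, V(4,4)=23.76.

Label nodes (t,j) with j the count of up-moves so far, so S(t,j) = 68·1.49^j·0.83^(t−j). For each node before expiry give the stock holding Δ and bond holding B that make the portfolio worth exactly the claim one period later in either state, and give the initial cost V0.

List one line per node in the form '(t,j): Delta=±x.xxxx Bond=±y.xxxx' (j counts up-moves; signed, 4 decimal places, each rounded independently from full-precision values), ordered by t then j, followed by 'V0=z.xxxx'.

(0,0): Delta=-0.4989 Bond=75.3364
(1,0): Delta=-0.4030 Bond=84.2370
(1,1): Delta=-0.5434 Bond=94.1613
(2,0): Delta=0.6059 Bond=52.9811
(2,1): Delta=-0.8713 Bond=139.6262
(2,2): Delta=-0.3912 Bond=89.0734
(3,0): Delta=1.7567 Bond=18.3012
(3,1): Delta=0.0716 Bond=100.3361
(3,2): Delta=-1.3091 Bond=221.0043
(3,3): Delta=0.0348 Bond=10.1583
V0=41.4093

No-arbitrage ⇒ martingale measure with p* = (R−d)/(u−d) = 0.5455.
Payoff layer (t=4): V(4,0)=78.4700, V(4,1)=123.5500, V(4,2)=126.8500, V(4,3)=18.5900, V(4,4)=23.7600
  t=3,j=0: stock 38.8815 → up 57.9335 (V=123.5500), down 32.2717 (V=78.4700). Price 86.6043; hedge Δ=1.7567, bond B=18.3012.
  t=3,j=1: stock 69.7993 → up 104.0010 (V=126.8500), down 57.9335 (V=123.5500). Price 105.3361; hedge Δ=0.0716, bond B=100.3361.
  t=3,j=2: stock 125.3024 → up 186.7006 (V=18.5900), down 104.0010 (V=126.8500). Price 56.9740; hedge Δ=-1.3091, bond B=221.0043.
  t=3,j=3: stock 224.9405 → up 335.1614 (V=23.7600), down 186.7006 (V=18.5900). Price 17.9916; hedge Δ=0.0348, bond B=10.1583.
  t=2,j=0: stock 46.8452 → up 69.7993 (V=105.3361), down 38.8815 (V=86.6043). Price 81.3627; hedge Δ=0.6059, bond B=52.9811.
  t=2,j=1: stock 84.0956 → up 125.3024 (V=56.9740), down 69.7993 (V=105.3361). Price 66.3503; hedge Δ=-0.8713, bond B=139.6262.
  t=2,j=2: stock 150.9668 → up 224.9405 (V=17.9916), down 125.3024 (V=56.9740). Price 30.0091; hedge Δ=-0.3912, bond B=89.0734.
  t=1,j=0: stock 56.4400 → up 84.0956 (V=66.3503), down 46.8452 (V=81.3627). Price 61.4908; hedge Δ=-0.4030, bond B=84.2370.
  t=1,j=1: stock 101.3200 → up 150.9668 (V=30.0091), down 84.0956 (V=66.3503). Price 39.0990; hedge Δ=-0.5434, bond B=94.1613.
  t=0,j=0: stock 68.0000 → up 101.3200 (V=39.0990), down 56.4400 (V=61.4908). Price 41.4093; hedge Δ=-0.4989, bond B=75.3364.
Root portfolio cost Δ·68+B reproduces V0=41.4093.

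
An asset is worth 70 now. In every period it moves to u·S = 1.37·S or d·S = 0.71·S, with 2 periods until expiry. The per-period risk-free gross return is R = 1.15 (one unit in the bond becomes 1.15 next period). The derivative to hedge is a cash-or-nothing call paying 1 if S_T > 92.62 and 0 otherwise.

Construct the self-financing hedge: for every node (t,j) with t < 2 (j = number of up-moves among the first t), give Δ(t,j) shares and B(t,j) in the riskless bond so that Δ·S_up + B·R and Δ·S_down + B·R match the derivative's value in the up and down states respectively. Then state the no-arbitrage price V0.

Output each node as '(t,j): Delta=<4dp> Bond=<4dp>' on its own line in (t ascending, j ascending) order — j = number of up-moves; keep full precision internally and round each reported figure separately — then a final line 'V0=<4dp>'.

(0,0): Delta=0.0125 Bond=-0.5423
(1,0): Delta=0.0000 Bond=0.0000
(1,1): Delta=0.0158 Bond=-0.9354
V0=0.3361

Under the risk-neutral measure, an up-move has probability p* = (R−d)/(u−d) = 0.6667 and values discount at R = 1.15.
At expiry t=2: V(2,0)=0.0000, V(2,1)=0.0000, V(2,2)=1.0000
(1,0): S=49.7000. Δ = (V_up−V_dn)/(S_up−S_dn) = (0.0000−0.0000)/(68.0890−35.2870) = 0.0000. V = [p*·0.0000 + (1−p*)·0.0000]/1.15 = 0.0000. B = V − Δ·S = 0.0000.
(1,1): S=95.9000. Δ = (V_up−V_dn)/(S_up−S_dn) = (1.0000−0.0000)/(131.3830−68.0890) = 0.0158. V = [p*·1.0000 + (1−p*)·0.0000]/1.15 = 0.5797. B = V − Δ·S = -0.9354.
(0,0): S=70.0000. Δ = (V_up−V_dn)/(S_up−S_dn) = (0.5797−0.0000)/(95.9000−49.7000) = 0.0125. V = [p*·0.5797 + (1−p*)·0.0000]/1.15 = 0.3361. B = V − Δ·S = -0.5423.
The time-0 hedge costs 0.3361, which is the no-arbitrage price.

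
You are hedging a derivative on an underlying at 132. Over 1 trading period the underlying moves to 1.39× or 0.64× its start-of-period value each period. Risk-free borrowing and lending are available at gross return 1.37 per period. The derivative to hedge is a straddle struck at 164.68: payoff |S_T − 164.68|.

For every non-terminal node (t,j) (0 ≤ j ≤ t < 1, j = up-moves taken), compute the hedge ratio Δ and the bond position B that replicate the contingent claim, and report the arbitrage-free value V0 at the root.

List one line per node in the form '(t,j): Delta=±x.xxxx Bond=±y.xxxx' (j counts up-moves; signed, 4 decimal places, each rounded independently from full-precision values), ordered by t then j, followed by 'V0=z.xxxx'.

(0,0): Delta=-0.6202 Bond=96.7844
V0=14.9178

Under the risk-neutral measure, an up-move has probability p* = (R−d)/(u−d) = 0.9733 and values discount at R = 1.37.
Terminal payoffs: V(1,0)=80.2000, V(1,1)=18.8000
  t=0,j=0: stock 132.0000 → up 183.4800 (V=18.8000), down 84.4800 (V=80.2000). Price 14.9178; hedge Δ=-0.6202, bond B=96.7844.
Check: Δ(0,0)·S0 + B(0,0) = 14.9178 = V0.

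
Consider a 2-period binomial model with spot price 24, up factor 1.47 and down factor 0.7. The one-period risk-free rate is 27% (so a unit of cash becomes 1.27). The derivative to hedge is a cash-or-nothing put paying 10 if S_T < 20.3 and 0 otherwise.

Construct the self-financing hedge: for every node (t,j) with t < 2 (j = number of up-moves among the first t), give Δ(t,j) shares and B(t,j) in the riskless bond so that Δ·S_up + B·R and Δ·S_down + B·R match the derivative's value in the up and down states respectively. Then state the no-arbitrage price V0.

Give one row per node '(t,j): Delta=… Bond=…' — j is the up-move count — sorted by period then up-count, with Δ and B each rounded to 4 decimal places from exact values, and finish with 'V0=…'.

Risk-neutral probability p* = (R−d)/(u−d) = (1.27−0.7)/(1.47−0.7) = 0.7403.
At expiry t=2: V(2,0)=10.0000, V(2,1)=0.0000, V(2,2)=0.0000
Node (1,0) S=16.8000: V=(p*·0.0000+(1−p*)·10.0000)/1.27=2.0452; Δ=(0.0000−10.0000)/(24.6960−11.7600)=-0.7730; B=V−Δ·S=15.0322
Node (1,1) S=35.2800: V=(p*·0.0000+(1−p*)·0.0000)/1.27=0.0000; Δ=(0.0000−0.0000)/(51.8616−24.6960)=0.0000; B=V−Δ·S=0.0000
Node (0,0) S=24.0000: V=(p*·0.0000+(1−p*)·2.0452)/1.27=0.4183; Δ=(0.0000−2.0452)/(35.2800−16.8000)=-0.1107; B=V−Δ·S=3.0744
Each (Δ,B) replicates both successor values, so the strategy is self-financing and V0 is arbitrage-free.

(0,0): Delta=-0.1107 Bond=3.0744
(1,0): Delta=-0.7730 Bond=15.0322
(1,1): Delta=0.0000 Bond=0.0000
V0=0.4183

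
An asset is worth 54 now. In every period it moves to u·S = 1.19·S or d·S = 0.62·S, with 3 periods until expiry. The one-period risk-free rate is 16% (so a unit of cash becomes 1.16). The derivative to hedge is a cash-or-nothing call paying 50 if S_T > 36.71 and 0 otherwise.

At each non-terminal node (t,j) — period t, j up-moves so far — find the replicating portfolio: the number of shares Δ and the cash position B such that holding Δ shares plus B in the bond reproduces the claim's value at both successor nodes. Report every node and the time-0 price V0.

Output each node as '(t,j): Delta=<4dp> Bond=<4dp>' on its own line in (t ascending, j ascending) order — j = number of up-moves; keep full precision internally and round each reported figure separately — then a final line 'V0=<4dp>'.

No-arbitrage ⇒ martingale measure with p* = (R−d)/(u−d) = 0.9474.
At expiry t=3: V(3,0)=0.0000, V(3,1)=0.0000, V(3,2)=50.0000, V(3,3)=50.0000
  t=2,j=0: stock 20.7576 → up 24.7015 (V=0.0000), down 12.8697 (V=0.0000). Price 0.0000; hedge Δ=0.0000, bond B=0.0000.
  t=2,j=1: stock 39.8412 → up 47.4110 (V=50.0000), down 24.7015 (V=0.0000). Price 40.8348; hedge Δ=2.2017, bond B=-46.8845.
  t=2,j=2: stock 76.4694 → up 90.9986 (V=50.0000), down 47.4110 (V=50.0000). Price 43.1034; hedge Δ=0.0000, bond B=43.1034.
  t=1,j=0: stock 33.4800 → up 39.8412 (V=40.8348), down 20.7576 (V=0.0000). Price 33.3497; hedge Δ=2.1398, bond B=-38.2904.
  t=1,j=1: stock 64.2600 → up 76.4694 (V=43.1034), down 39.8412 (V=40.8348). Price 37.0552; hedge Δ=0.0619, bond B=33.0752.
  t=0,j=0: stock 54.0000 → up 64.2600 (V=37.0552), down 33.4800 (V=33.3497). Price 31.7760; hedge Δ=0.1204, bond B=25.2751.
The time-0 hedge costs 31.7760, which is the no-arbitrage price.

(0,0): Delta=0.1204 Bond=25.2751
(1,0): Delta=2.1398 Bond=-38.2904
(1,1): Delta=0.0619 Bond=33.0752
(2,0): Delta=0.0000 Bond=0.0000
(2,1): Delta=2.2017 Bond=-46.8845
(2,2): Delta=0.0000 Bond=43.1034
V0=31.7760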